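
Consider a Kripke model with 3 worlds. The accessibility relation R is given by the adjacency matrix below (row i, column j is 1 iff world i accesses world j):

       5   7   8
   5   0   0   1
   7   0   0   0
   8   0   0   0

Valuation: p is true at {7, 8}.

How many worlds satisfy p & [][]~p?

5: p is F, [][]~p is T. ✗
7: p is T, [][]~p is T. ✓
8: p is T, [][]~p is T. ✓
Satisfying worlds: {7, 8}.

2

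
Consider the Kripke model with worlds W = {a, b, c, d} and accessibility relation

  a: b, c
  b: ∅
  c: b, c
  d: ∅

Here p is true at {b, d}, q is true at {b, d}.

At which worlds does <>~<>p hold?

{a, c}

a: successors {b, c}; ~<>p there: b:T, c:F. ✓
b: no successors, so <>~<>p fails. ✗
c: successors {b, c}; ~<>p there: b:T, c:F. ✓
d: no successors, so <>~<>p fails. ✗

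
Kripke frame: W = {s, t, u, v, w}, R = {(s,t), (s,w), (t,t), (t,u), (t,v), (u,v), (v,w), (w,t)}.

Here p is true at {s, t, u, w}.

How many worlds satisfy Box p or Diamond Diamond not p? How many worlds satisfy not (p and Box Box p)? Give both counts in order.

4 and 4

For Box p or Diamond Diamond not p:
s: Box p is T, Diamond Diamond not p is T. ✓
t: Box p is F, Diamond Diamond not p is T. ✓
u: Box p is F, Diamond Diamond not p is F. ✗
v: Box p is T, Diamond Diamond not p is F. ✓
w: Box p is T, Diamond Diamond not p is T. ✓
— 4 worlds.
For not (p and Box Box p):
s: p and Box Box p is F. ✓
t: p and Box Box p is F. ✓
u: p and Box Box p is T. ✗
v: p and Box Box p is F. ✓
w: p and Box Box p is F. ✓
— 4 worlds.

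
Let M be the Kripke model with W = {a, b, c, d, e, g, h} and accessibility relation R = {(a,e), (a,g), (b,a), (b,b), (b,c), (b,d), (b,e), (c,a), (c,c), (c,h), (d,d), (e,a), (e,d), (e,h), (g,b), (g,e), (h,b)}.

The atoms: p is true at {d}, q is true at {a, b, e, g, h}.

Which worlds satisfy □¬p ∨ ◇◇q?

{a, b, c, e, g, h}

a: □¬p is T, ◇◇q is T. ✓
b: □¬p is F, ◇◇q is T. ✓
c: □¬p is T, ◇◇q is T. ✓
d: □¬p is F, ◇◇q is F. ✗
e: □¬p is F, ◇◇q is T. ✓
g: □¬p is T, ◇◇q is T. ✓
h: □¬p is T, ◇◇q is T. ✓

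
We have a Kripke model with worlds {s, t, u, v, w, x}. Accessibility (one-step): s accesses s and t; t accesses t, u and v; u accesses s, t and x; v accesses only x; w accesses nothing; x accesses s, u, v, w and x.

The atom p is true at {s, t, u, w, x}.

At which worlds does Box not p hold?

s: successors {s, t}; not p there: s:F, t:F. ✗
t: successors {t, u, v}; not p there: t:F, u:F, v:T. ✗
u: successors {s, t, x}; not p there: s:F, t:F, x:F. ✗
v: successors {x}; not p there: x:F. ✗
w: no successors, so Box not p holds vacuously. ✓
x: successors {s, u, v, w, x}; not p there: s:F, u:F, v:T, w:F, x:F. ✗

{w}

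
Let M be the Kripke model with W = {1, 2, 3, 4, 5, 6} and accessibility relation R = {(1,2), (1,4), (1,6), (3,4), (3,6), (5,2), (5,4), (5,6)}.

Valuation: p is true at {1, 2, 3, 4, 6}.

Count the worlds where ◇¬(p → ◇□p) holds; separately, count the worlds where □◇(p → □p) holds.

3 and 3

For ◇¬(p → ◇□p):
1: successors {2, 4, 6}; ¬(p → ◇□p) there: 2:T, 4:T, 6:T. ✓
2: no successors, so ◇¬(p → ◇□p) fails. ✗
3: successors {4, 6}; ¬(p → ◇□p) there: 4:T, 6:T. ✓
4: no successors, so ◇¬(p → ◇□p) fails. ✗
5: successors {2, 4, 6}; ¬(p → ◇□p) there: 2:T, 4:T, 6:T. ✓
6: no successors, so ◇¬(p → ◇□p) fails. ✗
— 3 worlds.
For □◇(p → □p):
1: successors {2, 4, 6}; ◇(p → □p) there: 2:F, 4:F, 6:F. ✗
2: no successors, so □◇(p → □p) holds vacuously. ✓
3: successors {4, 6}; ◇(p → □p) there: 4:F, 6:F. ✗
4: no successors, so □◇(p → □p) holds vacuously. ✓
5: successors {2, 4, 6}; ◇(p → □p) there: 2:F, 4:F, 6:F. ✗
6: no successors, so □◇(p → □p) holds vacuously. ✓
— 3 worlds.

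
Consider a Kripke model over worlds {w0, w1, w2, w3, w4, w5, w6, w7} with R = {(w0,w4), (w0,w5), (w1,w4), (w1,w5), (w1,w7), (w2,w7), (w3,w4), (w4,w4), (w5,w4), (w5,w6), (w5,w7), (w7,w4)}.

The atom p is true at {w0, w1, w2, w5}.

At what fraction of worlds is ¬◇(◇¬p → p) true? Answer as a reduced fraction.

w0: ◇(◇¬p → p) is T. ✗
w1: ◇(◇¬p → p) is T. ✗
w2: ◇(◇¬p → p) is F. ✓
w3: ◇(◇¬p → p) is F. ✓
w4: ◇(◇¬p → p) is F. ✓
w5: ◇(◇¬p → p) is T. ✗
w6: ◇(◇¬p → p) is F. ✓
w7: ◇(◇¬p → p) is F. ✓
That's 5 of 8 worlds, so 5/8.

5/8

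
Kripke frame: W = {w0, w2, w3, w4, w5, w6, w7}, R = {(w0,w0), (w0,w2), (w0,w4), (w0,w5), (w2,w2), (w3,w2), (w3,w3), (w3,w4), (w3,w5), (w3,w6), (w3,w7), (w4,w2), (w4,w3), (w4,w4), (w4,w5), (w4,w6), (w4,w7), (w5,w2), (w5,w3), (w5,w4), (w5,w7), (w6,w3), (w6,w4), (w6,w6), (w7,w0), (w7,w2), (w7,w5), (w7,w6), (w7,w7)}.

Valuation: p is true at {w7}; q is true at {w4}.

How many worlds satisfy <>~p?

7

w0: successors {w0, w2, w4, w5}; ~p there: w0:T, w2:T, w4:T, w5:T. ✓
w2: successors {w2}; ~p there: w2:T. ✓
w3: successors {w2, w3, w4, w5, w6, w7}; ~p there: w2:T, w3:T, w4:T, w5:T, w6:T, w7:F. ✓
w4: successors {w2, w3, w4, w5, w6, w7}; ~p there: w2:T, w3:T, w4:T, w5:T, w6:T, w7:F. ✓
w5: successors {w2, w3, w4, w7}; ~p there: w2:T, w3:T, w4:T, w7:F. ✓
w6: successors {w3, w4, w6}; ~p there: w3:T, w4:T, w6:T. ✓
w7: successors {w0, w2, w5, w6, w7}; ~p there: w0:T, w2:T, w5:T, w6:T, w7:F. ✓
Satisfying worlds: {w0, w2, w3, w4, w5, w6, w7}.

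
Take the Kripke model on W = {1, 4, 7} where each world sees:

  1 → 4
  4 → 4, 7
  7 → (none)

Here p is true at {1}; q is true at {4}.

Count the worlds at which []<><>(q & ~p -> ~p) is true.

1: successors {4}; <><>(q & ~p -> ~p) there: 4:T. ✓
4: successors {4, 7}; <><>(q & ~p -> ~p) there: 4:T, 7:F. ✗
7: no successors, so []<><>(q & ~p -> ~p) holds vacuously. ✓
Satisfying worlds: {1, 7}.

2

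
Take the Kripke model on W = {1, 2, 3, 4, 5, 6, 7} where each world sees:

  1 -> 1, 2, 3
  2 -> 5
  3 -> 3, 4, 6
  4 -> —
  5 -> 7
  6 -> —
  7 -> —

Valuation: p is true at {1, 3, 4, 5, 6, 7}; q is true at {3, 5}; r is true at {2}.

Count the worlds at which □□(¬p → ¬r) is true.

6

1: successors {1, 2, 3}; □(¬p → ¬r) there: 1:F, 2:T, 3:T. ✗
2: successors {5}; □(¬p → ¬r) there: 5:T. ✓
3: successors {3, 4, 6}; □(¬p → ¬r) there: 3:T, 4:T, 6:T. ✓
4: no successors, so □□(¬p → ¬r) holds vacuously. ✓
5: successors {7}; □(¬p → ¬r) there: 7:T. ✓
6: no successors, so □□(¬p → ¬r) holds vacuously. ✓
7: no successors, so □□(¬p → ¬r) holds vacuously. ✓
Satisfying worlds: {2, 3, 4, 5, 6, 7}.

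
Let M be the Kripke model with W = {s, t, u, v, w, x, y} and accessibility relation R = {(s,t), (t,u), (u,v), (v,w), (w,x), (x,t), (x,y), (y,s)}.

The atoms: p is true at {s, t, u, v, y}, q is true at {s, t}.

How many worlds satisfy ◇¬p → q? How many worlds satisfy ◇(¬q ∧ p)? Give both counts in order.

5 and 3

For ◇¬p → q:
s: ◇¬p is F, q is T. ✓
t: ◇¬p is F, q is T. ✓
u: ◇¬p is F, q is F. ✓
v: ◇¬p is T, q is F. ✗
w: ◇¬p is T, q is F. ✗
x: ◇¬p is F, q is F. ✓
y: ◇¬p is F, q is F. ✓
— 5 worlds.
For ◇(¬q ∧ p):
s: successors {t}; ¬q ∧ p there: t:F. ✗
t: successors {u}; ¬q ∧ p there: u:T. ✓
u: successors {v}; ¬q ∧ p there: v:T. ✓
v: successors {w}; ¬q ∧ p there: w:F. ✗
w: successors {x}; ¬q ∧ p there: x:F. ✗
x: successors {t, y}; ¬q ∧ p there: t:F, y:T. ✓
y: successors {s}; ¬q ∧ p there: s:F. ✗
— 3 worlds.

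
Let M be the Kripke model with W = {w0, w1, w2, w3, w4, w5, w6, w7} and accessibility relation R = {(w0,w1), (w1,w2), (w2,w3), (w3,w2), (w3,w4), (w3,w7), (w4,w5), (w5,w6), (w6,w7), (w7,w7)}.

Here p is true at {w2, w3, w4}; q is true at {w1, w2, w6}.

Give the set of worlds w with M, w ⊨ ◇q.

w0: successors {w1}; q there: w1:T. ✓
w1: successors {w2}; q there: w2:T. ✓
w2: successors {w3}; q there: w3:F. ✗
w3: successors {w2, w4, w7}; q there: w2:T, w4:F, w7:F. ✓
w4: successors {w5}; q there: w5:F. ✗
w5: successors {w6}; q there: w6:T. ✓
w6: successors {w7}; q there: w7:F. ✗
w7: successors {w7}; q there: w7:F. ✗

{w0, w1, w3, w5}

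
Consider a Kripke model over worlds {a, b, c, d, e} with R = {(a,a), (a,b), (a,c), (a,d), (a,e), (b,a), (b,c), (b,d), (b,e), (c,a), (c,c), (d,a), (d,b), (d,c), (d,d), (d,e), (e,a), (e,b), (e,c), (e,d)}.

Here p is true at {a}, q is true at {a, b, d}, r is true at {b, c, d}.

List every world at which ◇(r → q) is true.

{a, b, c, d, e}

a: successors {a, b, c, d, e}; r → q there: a:T, b:T, c:F, d:T, e:T. ✓
b: successors {a, c, d, e}; r → q there: a:T, c:F, d:T, e:T. ✓
c: successors {a, c}; r → q there: a:T, c:F. ✓
d: successors {a, b, c, d, e}; r → q there: a:T, b:T, c:F, d:T, e:T. ✓
e: successors {a, b, c, d}; r → q there: a:T, b:T, c:F, d:T. ✓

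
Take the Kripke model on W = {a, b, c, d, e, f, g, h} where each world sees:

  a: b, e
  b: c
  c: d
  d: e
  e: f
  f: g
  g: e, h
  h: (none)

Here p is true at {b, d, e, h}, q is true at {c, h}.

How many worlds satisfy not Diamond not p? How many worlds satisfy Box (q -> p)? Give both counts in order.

For not Diamond not p:
a: Diamond not p is F. ✓
b: Diamond not p is T. ✗
c: Diamond not p is F. ✓
d: Diamond not p is F. ✓
e: Diamond not p is T. ✗
f: Diamond not p is T. ✗
g: Diamond not p is F. ✓
h: Diamond not p is F. ✓
— 5 worlds.
For Box (q -> p):
a: successors {b, e}; q -> p there: b:T, e:T. ✓
b: successors {c}; q -> p there: c:F. ✗
c: successors {d}; q -> p there: d:T. ✓
d: successors {e}; q -> p there: e:T. ✓
e: successors {f}; q -> p there: f:T. ✓
f: successors {g}; q -> p there: g:T. ✓
g: successors {e, h}; q -> p there: e:T, h:T. ✓
h: no successors, so Box (q -> p) holds vacuously. ✓
— 7 worlds.

5 and 7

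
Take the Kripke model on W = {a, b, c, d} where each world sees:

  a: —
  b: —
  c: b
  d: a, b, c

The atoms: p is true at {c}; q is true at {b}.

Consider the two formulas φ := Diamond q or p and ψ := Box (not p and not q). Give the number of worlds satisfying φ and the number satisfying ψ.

2 and 2

For Diamond q or p:
a: Diamond q is F, p is F. ✗
b: Diamond q is F, p is F. ✗
c: Diamond q is T, p is T. ✓
d: Diamond q is T, p is F. ✓
— 2 worlds.
For Box (not p and not q):
a: no successors, so Box (not p and not q) holds vacuously. ✓
b: no successors, so Box (not p and not q) holds vacuously. ✓
c: successors {b}; not p and not q there: b:F. ✗
d: successors {a, b, c}; not p and not q there: a:T, b:F, c:F. ✗
— 2 worlds.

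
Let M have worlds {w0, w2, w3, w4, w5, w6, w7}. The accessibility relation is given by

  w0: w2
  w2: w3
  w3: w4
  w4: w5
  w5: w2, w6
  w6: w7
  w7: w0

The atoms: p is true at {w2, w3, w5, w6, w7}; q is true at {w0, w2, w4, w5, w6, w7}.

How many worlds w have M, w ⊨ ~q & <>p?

0

w0: ~q is F, <>p is T. ✗
w2: ~q is F, <>p is T. ✗
w3: ~q is T, <>p is F. ✗
w4: ~q is F, <>p is T. ✗
w5: ~q is F, <>p is T. ✗
w6: ~q is F, <>p is T. ✗
w7: ~q is F, <>p is F. ✗
Satisfying worlds: ∅.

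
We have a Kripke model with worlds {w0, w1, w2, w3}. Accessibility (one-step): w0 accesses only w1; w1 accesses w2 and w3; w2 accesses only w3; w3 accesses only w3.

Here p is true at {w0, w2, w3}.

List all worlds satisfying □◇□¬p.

∅

w0: successors {w1}; ◇□¬p there: w1:F. ✗
w1: successors {w2, w3}; ◇□¬p there: w2:F, w3:F. ✗
w2: successors {w3}; ◇□¬p there: w3:F. ✗
w3: successors {w3}; ◇□¬p there: w3:F. ✗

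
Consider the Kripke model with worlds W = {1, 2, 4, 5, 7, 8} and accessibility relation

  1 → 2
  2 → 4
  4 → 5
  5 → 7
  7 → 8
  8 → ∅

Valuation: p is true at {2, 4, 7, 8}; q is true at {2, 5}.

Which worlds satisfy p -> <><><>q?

{1, 5}

1: p is F, <><><>q is T. ✓
2: p is T, <><><>q is F. ✗
4: p is T, <><><>q is F. ✗
5: p is F, <><><>q is F. ✓
7: p is T, <><><>q is F. ✗
8: p is T, <><><>q is F. ✗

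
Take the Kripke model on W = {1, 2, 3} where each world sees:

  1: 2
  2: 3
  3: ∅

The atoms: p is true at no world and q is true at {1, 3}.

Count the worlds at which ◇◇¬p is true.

1: successors {2}; ◇¬p there: 2:T. ✓
2: successors {3}; ◇¬p there: 3:F. ✗
3: no successors, so ◇◇¬p fails. ✗
Satisfying worlds: {1}.

1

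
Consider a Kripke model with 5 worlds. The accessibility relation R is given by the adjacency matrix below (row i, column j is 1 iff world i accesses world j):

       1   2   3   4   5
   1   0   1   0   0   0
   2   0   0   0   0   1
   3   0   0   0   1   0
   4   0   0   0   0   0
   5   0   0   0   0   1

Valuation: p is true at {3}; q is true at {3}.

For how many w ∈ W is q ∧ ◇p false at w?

1: q is F, ◇p is F. ✗
2: q is F, ◇p is F. ✗
3: q is T, ◇p is F. ✗
4: q is F, ◇p is F. ✗
5: q is F, ◇p is F. ✗
Satisfying worlds: ∅.
So q ∧ ◇p fails at the other 5 worlds.

5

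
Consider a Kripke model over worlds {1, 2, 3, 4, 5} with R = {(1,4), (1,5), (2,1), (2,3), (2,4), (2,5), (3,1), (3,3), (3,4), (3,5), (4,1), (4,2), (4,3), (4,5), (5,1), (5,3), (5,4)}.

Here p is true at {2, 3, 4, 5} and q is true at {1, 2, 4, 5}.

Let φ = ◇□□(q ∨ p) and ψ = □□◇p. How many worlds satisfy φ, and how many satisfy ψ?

For ◇□□(q ∨ p):
1: successors {4, 5}; □□(q ∨ p) there: 4:T, 5:T. ✓
2: successors {1, 3, 4, 5}; □□(q ∨ p) there: 1:T, 3:T, 4:T, 5:T. ✓
3: successors {1, 3, 4, 5}; □□(q ∨ p) there: 1:T, 3:T, 4:T, 5:T. ✓
4: successors {1, 2, 3, 5}; □□(q ∨ p) there: 1:T, 2:T, 3:T, 5:T. ✓
5: successors {1, 3, 4}; □□(q ∨ p) there: 1:T, 3:T, 4:T. ✓
— 5 worlds.
For □□◇p:
1: successors {4, 5}; □◇p there: 4:T, 5:T. ✓
2: successors {1, 3, 4, 5}; □◇p there: 1:T, 3:T, 4:T, 5:T. ✓
3: successors {1, 3, 4, 5}; □◇p there: 1:T, 3:T, 4:T, 5:T. ✓
4: successors {1, 2, 3, 5}; □◇p there: 1:T, 2:T, 3:T, 5:T. ✓
5: successors {1, 3, 4}; □◇p there: 1:T, 3:T, 4:T. ✓
— 5 worlds.

5 and 5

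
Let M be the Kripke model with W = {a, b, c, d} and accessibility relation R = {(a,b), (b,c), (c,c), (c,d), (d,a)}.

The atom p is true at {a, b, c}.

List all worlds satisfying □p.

a: successors {b}; p there: b:T. ✓
b: successors {c}; p there: c:T. ✓
c: successors {c, d}; p there: c:T, d:F. ✗
d: successors {a}; p there: a:T. ✓

{a, b, d}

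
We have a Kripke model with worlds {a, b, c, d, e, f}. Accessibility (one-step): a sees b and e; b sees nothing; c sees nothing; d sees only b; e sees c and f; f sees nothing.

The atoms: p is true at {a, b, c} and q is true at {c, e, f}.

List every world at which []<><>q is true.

{b, c, f}

a: successors {b, e}; <><>q there: b:F, e:F. ✗
b: no successors, so []<><>q holds vacuously. ✓
c: no successors, so []<><>q holds vacuously. ✓
d: successors {b}; <><>q there: b:F. ✗
e: successors {c, f}; <><>q there: c:F, f:F. ✗
f: no successors, so []<><>q holds vacuously. ✓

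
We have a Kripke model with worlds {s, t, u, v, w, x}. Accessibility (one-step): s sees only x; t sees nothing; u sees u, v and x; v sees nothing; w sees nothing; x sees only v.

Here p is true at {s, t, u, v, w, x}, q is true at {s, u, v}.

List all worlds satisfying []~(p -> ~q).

{t, v, w, x}

s: successors {x}; ~(p -> ~q) there: x:F. ✗
t: no successors, so []~(p -> ~q) holds vacuously. ✓
u: successors {u, v, x}; ~(p -> ~q) there: u:T, v:T, x:F. ✗
v: no successors, so []~(p -> ~q) holds vacuously. ✓
w: no successors, so []~(p -> ~q) holds vacuously. ✓
x: successors {v}; ~(p -> ~q) there: v:T. ✓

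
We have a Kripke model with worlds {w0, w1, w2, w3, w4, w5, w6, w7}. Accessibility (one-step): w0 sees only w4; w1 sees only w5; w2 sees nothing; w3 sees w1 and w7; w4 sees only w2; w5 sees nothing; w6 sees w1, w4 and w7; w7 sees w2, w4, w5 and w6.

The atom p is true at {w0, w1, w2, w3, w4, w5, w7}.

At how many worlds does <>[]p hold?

6

w0: successors {w4}; []p there: w4:T. ✓
w1: successors {w5}; []p there: w5:T. ✓
w2: no successors, so <>[]p fails. ✗
w3: successors {w1, w7}; []p there: w1:T, w7:F. ✓
w4: successors {w2}; []p there: w2:T. ✓
w5: no successors, so <>[]p fails. ✗
w6: successors {w1, w4, w7}; []p there: w1:T, w4:T, w7:F. ✓
w7: successors {w2, w4, w5, w6}; []p there: w2:T, w4:T, w5:T, w6:T. ✓
Satisfying worlds: {w0, w1, w3, w4, w6, w7}.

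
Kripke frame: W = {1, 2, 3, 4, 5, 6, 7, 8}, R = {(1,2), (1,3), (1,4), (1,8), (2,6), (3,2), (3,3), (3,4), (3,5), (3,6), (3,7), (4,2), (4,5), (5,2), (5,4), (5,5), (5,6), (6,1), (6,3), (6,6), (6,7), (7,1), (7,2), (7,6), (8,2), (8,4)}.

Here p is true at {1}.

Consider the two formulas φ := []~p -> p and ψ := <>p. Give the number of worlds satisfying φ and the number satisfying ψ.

For []~p -> p:
1: []~p is T, p is T. ✓
2: []~p is T, p is F. ✗
3: []~p is T, p is F. ✗
4: []~p is T, p is F. ✗
5: []~p is T, p is F. ✗
6: []~p is F, p is F. ✓
7: []~p is F, p is F. ✓
8: []~p is T, p is F. ✗
— 3 worlds.
For <>p:
1: successors {2, 3, 4, 8}; p there: 2:F, 3:F, 4:F, 8:F. ✗
2: successors {6}; p there: 6:F. ✗
3: successors {2, 3, 4, 5, 6, 7}; p there: 2:F, 3:F, 4:F, 5:F, 6:F, 7:F. ✗
4: successors {2, 5}; p there: 2:F, 5:F. ✗
5: successors {2, 4, 5, 6}; p there: 2:F, 4:F, 5:F, 6:F. ✗
6: successors {1, 3, 6, 7}; p there: 1:T, 3:F, 6:F, 7:F. ✓
7: successors {1, 2, 6}; p there: 1:T, 2:F, 6:F. ✓
8: successors {2, 4}; p there: 2:F, 4:F. ✗
— 2 worlds.

3 and 2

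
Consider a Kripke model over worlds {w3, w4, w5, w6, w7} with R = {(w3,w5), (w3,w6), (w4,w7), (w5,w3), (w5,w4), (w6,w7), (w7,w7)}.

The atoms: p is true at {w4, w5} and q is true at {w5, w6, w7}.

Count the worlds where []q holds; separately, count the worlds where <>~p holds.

4 and 5

For []q:
w3: successors {w5, w6}; q there: w5:T, w6:T. ✓
w4: successors {w7}; q there: w7:T. ✓
w5: successors {w3, w4}; q there: w3:F, w4:F. ✗
w6: successors {w7}; q there: w7:T. ✓
w7: successors {w7}; q there: w7:T. ✓
— 4 worlds.
For <>~p:
w3: successors {w5, w6}; ~p there: w5:F, w6:T. ✓
w4: successors {w7}; ~p there: w7:T. ✓
w5: successors {w3, w4}; ~p there: w3:T, w4:F. ✓
w6: successors {w7}; ~p there: w7:T. ✓
w7: successors {w7}; ~p there: w7:T. ✓
— 5 worlds.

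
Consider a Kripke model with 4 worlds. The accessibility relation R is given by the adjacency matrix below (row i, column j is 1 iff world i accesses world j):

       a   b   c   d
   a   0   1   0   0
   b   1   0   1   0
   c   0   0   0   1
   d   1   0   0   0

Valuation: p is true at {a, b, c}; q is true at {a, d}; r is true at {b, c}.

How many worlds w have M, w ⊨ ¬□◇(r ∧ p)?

2

a: □◇(r ∧ p) is T. ✗
b: □◇(r ∧ p) is F. ✓
c: □◇(r ∧ p) is F. ✓
d: □◇(r ∧ p) is T. ✗
Satisfying worlds: {b, c}.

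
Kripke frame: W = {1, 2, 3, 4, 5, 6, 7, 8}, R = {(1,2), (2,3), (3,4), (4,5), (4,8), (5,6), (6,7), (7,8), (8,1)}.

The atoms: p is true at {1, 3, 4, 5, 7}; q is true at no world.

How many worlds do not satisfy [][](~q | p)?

0

1: successors {2}; [](~q | p) there: 2:T. ✓
2: successors {3}; [](~q | p) there: 3:T. ✓
3: successors {4}; [](~q | p) there: 4:T. ✓
4: successors {5, 8}; [](~q | p) there: 5:T, 8:T. ✓
5: successors {6}; [](~q | p) there: 6:T. ✓
6: successors {7}; [](~q | p) there: 7:T. ✓
7: successors {8}; [](~q | p) there: 8:T. ✓
8: successors {1}; [](~q | p) there: 1:T. ✓
Satisfying worlds: {1, 2, 3, 4, 5, 6, 7, 8}.
So [][](~q | p) fails at the other 0 worlds.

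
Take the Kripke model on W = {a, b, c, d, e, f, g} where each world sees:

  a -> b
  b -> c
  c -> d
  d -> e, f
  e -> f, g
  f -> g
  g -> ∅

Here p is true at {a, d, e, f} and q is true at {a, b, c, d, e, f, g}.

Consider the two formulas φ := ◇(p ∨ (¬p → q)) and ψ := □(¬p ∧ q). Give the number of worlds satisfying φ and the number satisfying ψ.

For ◇(p ∨ (¬p → q)):
a: successors {b}; p ∨ (¬p → q) there: b:T. ✓
b: successors {c}; p ∨ (¬p → q) there: c:T. ✓
c: successors {d}; p ∨ (¬p → q) there: d:T. ✓
d: successors {e, f}; p ∨ (¬p → q) there: e:T, f:T. ✓
e: successors {f, g}; p ∨ (¬p → q) there: f:T, g:T. ✓
f: successors {g}; p ∨ (¬p → q) there: g:T. ✓
g: no successors, so ◇(p ∨ (¬p → q)) fails. ✗
— 6 worlds.
For □(¬p ∧ q):
a: successors {b}; ¬p ∧ q there: b:T. ✓
b: successors {c}; ¬p ∧ q there: c:T. ✓
c: successors {d}; ¬p ∧ q there: d:F. ✗
d: successors {e, f}; ¬p ∧ q there: e:F, f:F. ✗
e: successors {f, g}; ¬p ∧ q there: f:F, g:T. ✗
f: successors {g}; ¬p ∧ q there: g:T. ✓
g: no successors, so □(¬p ∧ q) holds vacuously. ✓
— 4 worlds.

6 and 4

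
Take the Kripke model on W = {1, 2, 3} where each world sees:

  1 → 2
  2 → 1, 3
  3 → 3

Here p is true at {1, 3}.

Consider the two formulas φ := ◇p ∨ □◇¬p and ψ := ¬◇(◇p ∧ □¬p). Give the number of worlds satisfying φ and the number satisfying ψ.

2 and 3

For ◇p ∨ □◇¬p:
1: ◇p is F, □◇¬p is F. ✗
2: ◇p is T, □◇¬p is F. ✓
3: ◇p is T, □◇¬p is F. ✓
— 2 worlds.
For ¬◇(◇p ∧ □¬p):
1: ◇(◇p ∧ □¬p) is F. ✓
2: ◇(◇p ∧ □¬p) is F. ✓
3: ◇(◇p ∧ □¬p) is F. ✓
— 3 worlds.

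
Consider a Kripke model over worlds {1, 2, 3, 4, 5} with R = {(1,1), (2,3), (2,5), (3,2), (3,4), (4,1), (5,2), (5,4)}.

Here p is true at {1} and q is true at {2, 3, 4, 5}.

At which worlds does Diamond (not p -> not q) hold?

1: successors {1}; not p -> not q there: 1:T. ✓
2: successors {3, 5}; not p -> not q there: 3:F, 5:F. ✗
3: successors {2, 4}; not p -> not q there: 2:F, 4:F. ✗
4: successors {1}; not p -> not q there: 1:T. ✓
5: successors {2, 4}; not p -> not q there: 2:F, 4:F. ✗

{1, 4}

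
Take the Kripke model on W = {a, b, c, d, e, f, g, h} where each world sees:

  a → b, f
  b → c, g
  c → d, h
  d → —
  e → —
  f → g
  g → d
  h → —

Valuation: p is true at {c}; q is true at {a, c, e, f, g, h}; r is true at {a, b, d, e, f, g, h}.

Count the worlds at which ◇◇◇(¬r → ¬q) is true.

a: successors {b, f}; ◇◇(¬r → ¬q) there: b:T, f:T. ✓
b: successors {c, g}; ◇◇(¬r → ¬q) there: c:F, g:F. ✗
c: successors {d, h}; ◇◇(¬r → ¬q) there: d:F, h:F. ✗
d: no successors, so ◇◇◇(¬r → ¬q) fails. ✗
e: no successors, so ◇◇◇(¬r → ¬q) fails. ✗
f: successors {g}; ◇◇(¬r → ¬q) there: g:F. ✗
g: successors {d}; ◇◇(¬r → ¬q) there: d:F. ✗
h: no successors, so ◇◇◇(¬r → ¬q) fails. ✗
Satisfying worlds: {a}.

1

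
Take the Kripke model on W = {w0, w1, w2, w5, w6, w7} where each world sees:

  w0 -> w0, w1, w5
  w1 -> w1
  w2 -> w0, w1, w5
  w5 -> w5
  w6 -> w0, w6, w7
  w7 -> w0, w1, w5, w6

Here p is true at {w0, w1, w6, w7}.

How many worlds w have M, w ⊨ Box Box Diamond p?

w0: successors {w0, w1, w5}; Box Diamond p there: w0:F, w1:T, w5:F. ✗
w1: successors {w1}; Box Diamond p there: w1:T. ✓
w2: successors {w0, w1, w5}; Box Diamond p there: w0:F, w1:T, w5:F. ✗
w5: successors {w5}; Box Diamond p there: w5:F. ✗
w6: successors {w0, w6, w7}; Box Diamond p there: w0:F, w6:T, w7:F. ✗
w7: successors {w0, w1, w5, w6}; Box Diamond p there: w0:F, w1:T, w5:F, w6:T. ✗
Satisfying worlds: {w1}.

1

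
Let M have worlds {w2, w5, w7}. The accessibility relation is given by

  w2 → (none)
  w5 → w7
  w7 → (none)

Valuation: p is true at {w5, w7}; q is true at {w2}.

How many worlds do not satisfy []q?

w2: no successors, so []q holds vacuously. ✓
w5: successors {w7}; q there: w7:F. ✗
w7: no successors, so []q holds vacuously. ✓
Satisfying worlds: {w2, w7}.
So []q fails at the other 1 world.

1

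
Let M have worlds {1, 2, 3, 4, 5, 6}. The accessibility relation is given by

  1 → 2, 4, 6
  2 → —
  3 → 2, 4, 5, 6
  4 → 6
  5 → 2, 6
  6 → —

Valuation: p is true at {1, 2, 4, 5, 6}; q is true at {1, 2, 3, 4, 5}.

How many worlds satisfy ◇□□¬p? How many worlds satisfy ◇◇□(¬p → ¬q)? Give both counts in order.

For ◇□□¬p:
1: successors {2, 4, 6}; □□¬p there: 2:T, 4:T, 6:T. ✓
2: no successors, so ◇□□¬p fails. ✗
3: successors {2, 4, 5, 6}; □□¬p there: 2:T, 4:T, 5:T, 6:T. ✓
4: successors {6}; □□¬p there: 6:T. ✓
5: successors {2, 6}; □□¬p there: 2:T, 6:T. ✓
6: no successors, so ◇□□¬p fails. ✗
— 4 worlds.
For ◇◇□(¬p → ¬q):
1: successors {2, 4, 6}; ◇□(¬p → ¬q) there: 2:F, 4:T, 6:F. ✓
2: no successors, so ◇◇□(¬p → ¬q) fails. ✗
3: successors {2, 4, 5, 6}; ◇□(¬p → ¬q) there: 2:F, 4:T, 5:T, 6:F. ✓
4: successors {6}; ◇□(¬p → ¬q) there: 6:F. ✗
5: successors {2, 6}; ◇□(¬p → ¬q) there: 2:F, 6:F. ✗
6: no successors, so ◇◇□(¬p → ¬q) fails. ✗
— 2 worlds.

4 and 2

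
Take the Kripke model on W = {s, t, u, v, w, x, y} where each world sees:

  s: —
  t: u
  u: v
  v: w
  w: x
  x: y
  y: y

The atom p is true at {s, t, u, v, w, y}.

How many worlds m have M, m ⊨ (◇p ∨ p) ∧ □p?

s: ◇p ∨ p is T, □p is T. ✓
t: ◇p ∨ p is T, □p is T. ✓
u: ◇p ∨ p is T, □p is T. ✓
v: ◇p ∨ p is T, □p is T. ✓
w: ◇p ∨ p is T, □p is F. ✗
x: ◇p ∨ p is T, □p is T. ✓
y: ◇p ∨ p is T, □p is T. ✓
Satisfying worlds: {s, t, u, v, x, y}.

6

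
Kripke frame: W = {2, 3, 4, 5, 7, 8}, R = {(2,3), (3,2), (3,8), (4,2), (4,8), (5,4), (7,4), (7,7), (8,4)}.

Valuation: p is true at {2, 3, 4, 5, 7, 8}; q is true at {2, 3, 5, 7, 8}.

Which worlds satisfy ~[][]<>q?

2: [][]<>q is F. ✓
3: [][]<>q is T. ✗
4: [][]<>q is T. ✗
5: [][]<>q is F. ✓
7: [][]<>q is F. ✓
8: [][]<>q is F. ✓

{2, 5, 7, 8}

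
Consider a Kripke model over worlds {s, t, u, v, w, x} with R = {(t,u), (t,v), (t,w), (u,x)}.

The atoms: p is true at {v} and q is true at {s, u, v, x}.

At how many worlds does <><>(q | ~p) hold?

1

s: no successors, so <><>(q | ~p) fails. ✗
t: successors {u, v, w}; <>(q | ~p) there: u:T, v:F, w:F. ✓
u: successors {x}; <>(q | ~p) there: x:F. ✗
v: no successors, so <><>(q | ~p) fails. ✗
w: no successors, so <><>(q | ~p) fails. ✗
x: no successors, so <><>(q | ~p) fails. ✗
Satisfying worlds: {t}.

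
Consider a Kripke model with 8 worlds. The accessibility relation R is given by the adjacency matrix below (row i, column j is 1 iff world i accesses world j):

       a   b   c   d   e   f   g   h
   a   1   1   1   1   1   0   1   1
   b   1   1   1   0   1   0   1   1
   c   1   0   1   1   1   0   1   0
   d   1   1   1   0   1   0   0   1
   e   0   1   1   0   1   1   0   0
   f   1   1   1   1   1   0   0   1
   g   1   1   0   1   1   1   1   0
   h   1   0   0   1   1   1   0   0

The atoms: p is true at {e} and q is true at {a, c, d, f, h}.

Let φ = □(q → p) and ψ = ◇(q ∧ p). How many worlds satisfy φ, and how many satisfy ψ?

For □(q → p):
a: successors {a, b, c, d, e, g, h}; q → p there: a:F, b:T, c:F, d:F, e:T, g:T, h:F. ✗
b: successors {a, b, c, e, g, h}; q → p there: a:F, b:T, c:F, e:T, g:T, h:F. ✗
c: successors {a, c, d, e, g}; q → p there: a:F, c:F, d:F, e:T, g:T. ✗
d: successors {a, b, c, e, h}; q → p there: a:F, b:T, c:F, e:T, h:F. ✗
e: successors {b, c, e, f}; q → p there: b:T, c:F, e:T, f:F. ✗
f: successors {a, b, c, d, e, h}; q → p there: a:F, b:T, c:F, d:F, e:T, h:F. ✗
g: successors {a, b, d, e, f, g}; q → p there: a:F, b:T, d:F, e:T, f:F, g:T. ✗
h: successors {a, d, e, f}; q → p there: a:F, d:F, e:T, f:F. ✗
— 0 worlds.
For ◇(q ∧ p):
a: successors {a, b, c, d, e, g, h}; q ∧ p there: a:F, b:F, c:F, d:F, e:F, g:F, h:F. ✗
b: successors {a, b, c, e, g, h}; q ∧ p there: a:F, b:F, c:F, e:F, g:F, h:F. ✗
c: successors {a, c, d, e, g}; q ∧ p there: a:F, c:F, d:F, e:F, g:F. ✗
d: successors {a, b, c, e, h}; q ∧ p there: a:F, b:F, c:F, e:F, h:F. ✗
e: successors {b, c, e, f}; q ∧ p there: b:F, c:F, e:F, f:F. ✗
f: successors {a, b, c, d, e, h}; q ∧ p there: a:F, b:F, c:F, d:F, e:F, h:F. ✗
g: successors {a, b, d, e, f, g}; q ∧ p there: a:F, b:F, d:F, e:F, f:F, g:F. ✗
h: successors {a, d, e, f}; q ∧ p there: a:F, d:F, e:F, f:F. ✗
— 0 worlds.

0 and 0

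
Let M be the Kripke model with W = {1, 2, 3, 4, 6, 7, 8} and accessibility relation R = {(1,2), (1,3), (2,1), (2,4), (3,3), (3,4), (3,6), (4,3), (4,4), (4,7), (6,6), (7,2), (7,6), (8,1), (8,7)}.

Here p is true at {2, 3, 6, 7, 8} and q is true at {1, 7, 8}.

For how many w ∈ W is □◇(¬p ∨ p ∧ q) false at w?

1: successors {2, 3}; ◇(¬p ∨ p ∧ q) there: 2:T, 3:T. ✓
2: successors {1, 4}; ◇(¬p ∨ p ∧ q) there: 1:F, 4:T. ✗
3: successors {3, 4, 6}; ◇(¬p ∨ p ∧ q) there: 3:T, 4:T, 6:F. ✗
4: successors {3, 4, 7}; ◇(¬p ∨ p ∧ q) there: 3:T, 4:T, 7:F. ✗
6: successors {6}; ◇(¬p ∨ p ∧ q) there: 6:F. ✗
7: successors {2, 6}; ◇(¬p ∨ p ∧ q) there: 2:T, 6:F. ✗
8: successors {1, 7}; ◇(¬p ∨ p ∧ q) there: 1:F, 7:F. ✗
Satisfying worlds: {1}.
So □◇(¬p ∨ p ∧ q) fails at the other 6 worlds.

6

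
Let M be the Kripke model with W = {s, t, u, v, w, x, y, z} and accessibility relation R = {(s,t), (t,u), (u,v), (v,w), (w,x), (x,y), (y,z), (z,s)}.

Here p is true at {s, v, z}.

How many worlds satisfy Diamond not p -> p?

5

s: Diamond not p is T, p is T. ✓
t: Diamond not p is T, p is F. ✗
u: Diamond not p is F, p is F. ✓
v: Diamond not p is T, p is T. ✓
w: Diamond not p is T, p is F. ✗
x: Diamond not p is T, p is F. ✗
y: Diamond not p is F, p is F. ✓
z: Diamond not p is F, p is T. ✓
Satisfying worlds: {s, u, v, y, z}.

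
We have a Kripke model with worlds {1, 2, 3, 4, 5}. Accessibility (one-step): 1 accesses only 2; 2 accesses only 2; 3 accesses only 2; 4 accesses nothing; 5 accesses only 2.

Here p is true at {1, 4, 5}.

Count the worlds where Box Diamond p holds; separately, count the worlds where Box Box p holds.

1 and 1

For Box Diamond p:
1: successors {2}; Diamond p there: 2:F. ✗
2: successors {2}; Diamond p there: 2:F. ✗
3: successors {2}; Diamond p there: 2:F. ✗
4: no successors, so Box Diamond p holds vacuously. ✓
5: successors {2}; Diamond p there: 2:F. ✗
— 1 world.
For Box Box p:
1: successors {2}; Box p there: 2:F. ✗
2: successors {2}; Box p there: 2:F. ✗
3: successors {2}; Box p there: 2:F. ✗
4: no successors, so Box Box p holds vacuously. ✓
5: successors {2}; Box p there: 2:F. ✗
— 1 world.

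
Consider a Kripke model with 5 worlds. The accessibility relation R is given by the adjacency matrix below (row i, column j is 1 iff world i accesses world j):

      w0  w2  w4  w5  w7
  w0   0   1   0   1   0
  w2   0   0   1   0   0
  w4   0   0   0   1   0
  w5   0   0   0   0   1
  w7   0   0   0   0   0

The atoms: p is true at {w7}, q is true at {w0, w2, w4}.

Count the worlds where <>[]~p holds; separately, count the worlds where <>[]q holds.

3 and 2

For <>[]~p:
w0: successors {w2, w5}; []~p there: w2:T, w5:F. ✓
w2: successors {w4}; []~p there: w4:T. ✓
w4: successors {w5}; []~p there: w5:F. ✗
w5: successors {w7}; []~p there: w7:T. ✓
w7: no successors, so <>[]~p fails. ✗
— 3 worlds.
For <>[]q:
w0: successors {w2, w5}; []q there: w2:T, w5:F. ✓
w2: successors {w4}; []q there: w4:F. ✗
w4: successors {w5}; []q there: w5:F. ✗
w5: successors {w7}; []q there: w7:T. ✓
w7: no successors, so <>[]q fails. ✗
— 2 worlds.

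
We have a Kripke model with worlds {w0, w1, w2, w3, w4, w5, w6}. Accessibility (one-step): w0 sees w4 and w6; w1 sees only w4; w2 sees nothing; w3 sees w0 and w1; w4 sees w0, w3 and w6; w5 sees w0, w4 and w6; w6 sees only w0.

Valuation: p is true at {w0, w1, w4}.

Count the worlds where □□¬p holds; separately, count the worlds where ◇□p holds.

1 and 4

For □□¬p:
w0: successors {w4, w6}; □¬p there: w4:F, w6:F. ✗
w1: successors {w4}; □¬p there: w4:F. ✗
w2: no successors, so □□¬p holds vacuously. ✓
w3: successors {w0, w1}; □¬p there: w0:F, w1:F. ✗
w4: successors {w0, w3, w6}; □¬p there: w0:F, w3:F, w6:F. ✗
w5: successors {w0, w4, w6}; □¬p there: w0:F, w4:F, w6:F. ✗
w6: successors {w0}; □¬p there: w0:F. ✗
— 1 world.
For ◇□p:
w0: successors {w4, w6}; □p there: w4:F, w6:T. ✓
w1: successors {w4}; □p there: w4:F. ✗
w2: no successors, so ◇□p fails. ✗
w3: successors {w0, w1}; □p there: w0:F, w1:T. ✓
w4: successors {w0, w3, w6}; □p there: w0:F, w3:T, w6:T. ✓
w5: successors {w0, w4, w6}; □p there: w0:F, w4:F, w6:T. ✓
w6: successors {w0}; □p there: w0:F. ✗
— 4 worlds.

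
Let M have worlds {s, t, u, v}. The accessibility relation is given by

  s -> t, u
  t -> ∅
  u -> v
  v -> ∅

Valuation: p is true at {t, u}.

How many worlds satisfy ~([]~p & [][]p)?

s: []~p & [][]p is F. ✓
t: []~p & [][]p is T. ✗
u: []~p & [][]p is T. ✗
v: []~p & [][]p is T. ✗
Satisfying worlds: {s}.

1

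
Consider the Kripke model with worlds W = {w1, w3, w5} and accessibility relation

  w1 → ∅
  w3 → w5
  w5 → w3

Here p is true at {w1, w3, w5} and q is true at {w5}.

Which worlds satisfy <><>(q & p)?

w1: no successors, so <><>(q & p) fails. ✗
w3: successors {w5}; <>(q & p) there: w5:F. ✗
w5: successors {w3}; <>(q & p) there: w3:T. ✓

{w5}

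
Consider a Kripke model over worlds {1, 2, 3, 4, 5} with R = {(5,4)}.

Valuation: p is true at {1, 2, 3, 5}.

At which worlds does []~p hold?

1: no successors, so []~p holds vacuously. ✓
2: no successors, so []~p holds vacuously. ✓
3: no successors, so []~p holds vacuously. ✓
4: no successors, so []~p holds vacuously. ✓
5: successors {4}; ~p there: 4:T. ✓

{1, 2, 3, 4, 5}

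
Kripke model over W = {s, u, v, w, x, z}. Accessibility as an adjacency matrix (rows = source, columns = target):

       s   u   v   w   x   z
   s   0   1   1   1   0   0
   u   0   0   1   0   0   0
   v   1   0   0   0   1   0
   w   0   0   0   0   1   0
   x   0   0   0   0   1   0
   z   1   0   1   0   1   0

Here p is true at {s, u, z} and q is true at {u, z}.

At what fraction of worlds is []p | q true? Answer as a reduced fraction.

s: []p is F, q is F. ✗
u: []p is F, q is T. ✓
v: []p is F, q is F. ✗
w: []p is F, q is F. ✗
x: []p is F, q is F. ✗
z: []p is F, q is T. ✓
That's 2 of 6 worlds, so 2/6 = 1/3.

1/3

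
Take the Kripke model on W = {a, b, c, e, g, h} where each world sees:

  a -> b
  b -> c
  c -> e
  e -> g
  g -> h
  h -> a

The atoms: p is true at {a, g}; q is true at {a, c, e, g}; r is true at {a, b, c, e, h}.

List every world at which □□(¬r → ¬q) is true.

{a, b, e, g, h}

a: successors {b}; □(¬r → ¬q) there: b:T. ✓
b: successors {c}; □(¬r → ¬q) there: c:T. ✓
c: successors {e}; □(¬r → ¬q) there: e:F. ✗
e: successors {g}; □(¬r → ¬q) there: g:T. ✓
g: successors {h}; □(¬r → ¬q) there: h:T. ✓
h: successors {a}; □(¬r → ¬q) there: a:T. ✓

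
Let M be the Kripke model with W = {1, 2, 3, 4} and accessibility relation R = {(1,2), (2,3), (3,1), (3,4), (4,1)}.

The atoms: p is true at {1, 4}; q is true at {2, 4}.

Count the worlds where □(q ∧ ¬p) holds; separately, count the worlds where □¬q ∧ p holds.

For □(q ∧ ¬p):
1: successors {2}; q ∧ ¬p there: 2:T. ✓
2: successors {3}; q ∧ ¬p there: 3:F. ✗
3: successors {1, 4}; q ∧ ¬p there: 1:F, 4:F. ✗
4: successors {1}; q ∧ ¬p there: 1:F. ✗
— 1 world.
For □¬q ∧ p:
1: □¬q is F, p is T. ✗
2: □¬q is T, p is F. ✗
3: □¬q is F, p is F. ✗
4: □¬q is T, p is T. ✓
— 1 world.

1 and 1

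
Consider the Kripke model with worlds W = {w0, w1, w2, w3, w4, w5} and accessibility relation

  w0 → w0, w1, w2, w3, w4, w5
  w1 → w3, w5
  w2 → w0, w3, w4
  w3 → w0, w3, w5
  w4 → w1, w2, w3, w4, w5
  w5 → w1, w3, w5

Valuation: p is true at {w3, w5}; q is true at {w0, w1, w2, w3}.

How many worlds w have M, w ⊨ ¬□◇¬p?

w0: □◇¬p is F. ✓
w1: □◇¬p is T. ✗
w2: □◇¬p is T. ✗
w3: □◇¬p is T. ✗
w4: □◇¬p is F. ✓
w5: □◇¬p is F. ✓
Satisfying worlds: {w0, w4, w5}.

3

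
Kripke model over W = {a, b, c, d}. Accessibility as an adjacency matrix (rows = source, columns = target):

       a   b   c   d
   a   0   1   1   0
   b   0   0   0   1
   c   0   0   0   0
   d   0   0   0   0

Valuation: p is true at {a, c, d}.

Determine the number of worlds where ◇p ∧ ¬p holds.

1

a: ◇p is T, ¬p is F. ✗
b: ◇p is T, ¬p is T. ✓
c: ◇p is F, ¬p is F. ✗
d: ◇p is F, ¬p is F. ✗
Satisfying worlds: {b}.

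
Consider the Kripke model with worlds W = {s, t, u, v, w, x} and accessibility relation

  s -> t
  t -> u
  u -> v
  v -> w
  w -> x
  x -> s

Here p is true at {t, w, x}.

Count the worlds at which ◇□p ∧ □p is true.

s: ◇□p is F, □p is T. ✗
t: ◇□p is F, □p is F. ✗
u: ◇□p is T, □p is F. ✗
v: ◇□p is T, □p is T. ✓
w: ◇□p is F, □p is T. ✗
x: ◇□p is T, □p is F. ✗
Satisfying worlds: {v}.

1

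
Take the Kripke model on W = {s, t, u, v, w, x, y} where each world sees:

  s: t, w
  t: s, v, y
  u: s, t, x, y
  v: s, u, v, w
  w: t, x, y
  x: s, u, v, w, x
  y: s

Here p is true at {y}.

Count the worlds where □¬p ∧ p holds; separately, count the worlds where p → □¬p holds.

1 and 7

For □¬p ∧ p:
s: □¬p is T, p is F. ✗
t: □¬p is F, p is F. ✗
u: □¬p is F, p is F. ✗
v: □¬p is T, p is F. ✗
w: □¬p is F, p is F. ✗
x: □¬p is T, p is F. ✗
y: □¬p is T, p is T. ✓
— 1 world.
For p → □¬p:
s: p is F, □¬p is T. ✓
t: p is F, □¬p is F. ✓
u: p is F, □¬p is F. ✓
v: p is F, □¬p is T. ✓
w: p is F, □¬p is F. ✓
x: p is F, □¬p is T. ✓
y: p is T, □¬p is T. ✓
— 7 worlds.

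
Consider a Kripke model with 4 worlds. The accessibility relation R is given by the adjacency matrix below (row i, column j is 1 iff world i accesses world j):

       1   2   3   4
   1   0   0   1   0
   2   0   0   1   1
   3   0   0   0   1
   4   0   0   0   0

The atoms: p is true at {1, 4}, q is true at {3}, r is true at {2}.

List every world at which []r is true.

1: successors {3}; r there: 3:F. ✗
2: successors {3, 4}; r there: 3:F, 4:F. ✗
3: successors {4}; r there: 4:F. ✗
4: no successors, so []r holds vacuously. ✓

{4}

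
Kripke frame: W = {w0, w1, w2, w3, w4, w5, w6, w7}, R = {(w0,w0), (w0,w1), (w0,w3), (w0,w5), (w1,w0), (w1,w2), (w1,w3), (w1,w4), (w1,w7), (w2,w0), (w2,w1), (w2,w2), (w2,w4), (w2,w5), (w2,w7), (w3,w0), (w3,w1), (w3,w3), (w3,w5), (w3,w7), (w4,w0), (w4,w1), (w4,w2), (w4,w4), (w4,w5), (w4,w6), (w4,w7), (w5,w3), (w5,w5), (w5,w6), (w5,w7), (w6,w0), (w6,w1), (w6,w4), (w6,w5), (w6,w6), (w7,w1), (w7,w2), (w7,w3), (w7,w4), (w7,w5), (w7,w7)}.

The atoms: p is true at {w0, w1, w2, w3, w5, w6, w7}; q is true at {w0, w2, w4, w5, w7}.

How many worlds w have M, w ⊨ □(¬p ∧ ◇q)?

w0: successors {w0, w1, w3, w5}; ¬p ∧ ◇q there: w0:F, w1:F, w3:F, w5:F. ✗
w1: successors {w0, w2, w3, w4, w7}; ¬p ∧ ◇q there: w0:F, w2:F, w3:F, w4:T, w7:F. ✗
w2: successors {w0, w1, w2, w4, w5, w7}; ¬p ∧ ◇q there: w0:F, w1:F, w2:F, w4:T, w5:F, w7:F. ✗
w3: successors {w0, w1, w3, w5, w7}; ¬p ∧ ◇q there: w0:F, w1:F, w3:F, w5:F, w7:F. ✗
w4: successors {w0, w1, w2, w4, w5, w6, w7}; ¬p ∧ ◇q there: w0:F, w1:F, w2:F, w4:T, w5:F, w6:F, w7:F. ✗
w5: successors {w3, w5, w6, w7}; ¬p ∧ ◇q there: w3:F, w5:F, w6:F, w7:F. ✗
w6: successors {w0, w1, w4, w5, w6}; ¬p ∧ ◇q there: w0:F, w1:F, w4:T, w5:F, w6:F. ✗
w7: successors {w1, w2, w3, w4, w5, w7}; ¬p ∧ ◇q there: w1:F, w2:F, w3:F, w4:T, w5:F, w7:F. ✗
Satisfying worlds: ∅.

0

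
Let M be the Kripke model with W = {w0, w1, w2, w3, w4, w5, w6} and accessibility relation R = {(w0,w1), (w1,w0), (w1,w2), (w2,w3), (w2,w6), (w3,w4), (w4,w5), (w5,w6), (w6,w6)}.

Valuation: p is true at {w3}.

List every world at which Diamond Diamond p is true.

w0: successors {w1}; Diamond p there: w1:F. ✗
w1: successors {w0, w2}; Diamond p there: w0:F, w2:T. ✓
w2: successors {w3, w6}; Diamond p there: w3:F, w6:F. ✗
w3: successors {w4}; Diamond p there: w4:F. ✗
w4: successors {w5}; Diamond p there: w5:F. ✗
w5: successors {w6}; Diamond p there: w6:F. ✗
w6: successors {w6}; Diamond p there: w6:F. ✗

{w1}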